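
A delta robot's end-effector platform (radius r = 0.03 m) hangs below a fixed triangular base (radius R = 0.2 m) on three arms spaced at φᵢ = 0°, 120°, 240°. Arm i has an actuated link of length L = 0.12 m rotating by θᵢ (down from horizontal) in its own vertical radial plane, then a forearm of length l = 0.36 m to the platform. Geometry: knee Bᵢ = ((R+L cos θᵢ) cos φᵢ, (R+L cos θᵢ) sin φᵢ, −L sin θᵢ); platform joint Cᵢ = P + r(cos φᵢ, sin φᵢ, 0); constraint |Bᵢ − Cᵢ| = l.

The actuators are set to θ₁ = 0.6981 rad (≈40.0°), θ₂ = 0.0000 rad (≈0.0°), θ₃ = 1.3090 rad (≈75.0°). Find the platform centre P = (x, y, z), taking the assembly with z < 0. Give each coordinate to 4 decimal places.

arm 1 at φ=0.0°: ρ1 = 0.2619;  S1 = (0.2619, 0.0000, -0.0771)
S2 = (0.2900·cos120.0°, 0.2900·sin120.0°, 0.0000) = (-0.1450, 0.2511, 0.0000)
S3 = (0.2011·cos240.0°, 0.2011·sin240.0°, -0.1159) = (-0.1005, -0.1741, -0.1159)
eliminate P² terms by subtracting sphere 1 from 2 and 3
[-0.8139 0.5023 0.1543]·P = 0.0095;  [-0.7249 -0.3482 -0.0776]·P = -0.0207
Cramer: x(z) = 0.0109+0.0228z;  y(z) = 0.0367-0.2702z
quadratic in z: (1.0735)z²+(0.1230)z+(-0.0593)=0, √Δ=0.5194 → z ∈ {-0.2992, 0.1846}; z = -0.2992 (taking z<0)
x = 0.0041, y = 0.1175

(0.0041, 0.1175, -0.2992)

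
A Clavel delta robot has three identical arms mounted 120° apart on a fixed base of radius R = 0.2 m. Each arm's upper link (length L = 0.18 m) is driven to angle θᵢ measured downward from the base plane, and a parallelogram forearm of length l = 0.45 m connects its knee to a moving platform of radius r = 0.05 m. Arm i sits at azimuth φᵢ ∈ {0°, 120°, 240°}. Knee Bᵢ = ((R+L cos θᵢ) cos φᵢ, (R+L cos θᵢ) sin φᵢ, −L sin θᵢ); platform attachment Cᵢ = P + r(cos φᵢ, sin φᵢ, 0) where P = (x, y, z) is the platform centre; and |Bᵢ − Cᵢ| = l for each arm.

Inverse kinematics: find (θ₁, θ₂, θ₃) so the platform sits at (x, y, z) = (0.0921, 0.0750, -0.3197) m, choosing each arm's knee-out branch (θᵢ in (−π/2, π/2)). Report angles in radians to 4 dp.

θ₁ = -0.3487, θ₂ = 0.0875, θ₃ = 0.6982

arm 1 (φ=0.0°): x'=0.0921, y'=0.0750
  A cos θ + B sin θ = C:  0.0579·cos θ + -0.3197·sin θ = 0.1637
  √(A²+B²)=0.3249;  θ1 = -1.3916+1.0429 ≈ -0.3487
rotate P by −φ2: (0.0189, -0.1173, -0.3197)
  A cos θ + B sin θ = C:  0.1311·cos θ + -0.3197·sin θ = 0.1027
  γ=atan2(-0.3197,0.1311)=-1.1816;  ψ=arccos(0.2971)=1.2692;  θ2=γ+ψ≈0.0875
rotate P by −φ3: (-0.1110, 0.0423, -0.3197)
  e−x'=0.2610;  (l²−L²−(e−x')²−y'²−z²)/2L = -0.0056
  γ=atan2(-0.3197,0.2610)=-0.8861;  ψ=arccos(-0.0136)=1.5844;  θ3=γ+ψ≈0.6982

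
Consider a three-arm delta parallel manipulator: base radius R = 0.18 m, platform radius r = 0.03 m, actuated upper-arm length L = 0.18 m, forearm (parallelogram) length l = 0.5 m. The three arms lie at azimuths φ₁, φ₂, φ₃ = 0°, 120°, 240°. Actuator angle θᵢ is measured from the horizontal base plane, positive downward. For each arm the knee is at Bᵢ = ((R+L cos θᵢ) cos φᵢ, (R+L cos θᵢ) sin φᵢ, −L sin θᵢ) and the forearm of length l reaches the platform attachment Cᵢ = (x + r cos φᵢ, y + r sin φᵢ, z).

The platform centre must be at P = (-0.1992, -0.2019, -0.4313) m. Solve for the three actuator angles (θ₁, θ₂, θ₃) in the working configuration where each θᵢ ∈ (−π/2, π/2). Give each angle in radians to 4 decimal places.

θ₁ = 1.3966, θ₂ = 1.0473, θ₃ = -0.3489

φ1=0.0° → target in arm frame (-0.1992, -0.2019)
  A cos θ + B sin θ = C:  0.3492·cos θ + -0.4313·sin θ = -0.3642
  √(A²+B²)=0.5549;  θ1 = -0.8902+2.2868 ≈ 1.3966
rotate P by −φ2: (-0.0753, 0.2735, -0.4313)
  A=0.2253, B=-0.4313, C=(l²−L²−A²−y'²−z²)/(2L)=-0.2609
  θ2 = atan2(B,A) + arccos(C/0.4866) = 1.0473
rotate P by −φ3: (0.2745, -0.0716, -0.4313)
  A=-0.1245, B=-0.4313, C=(l²−L²−A²−y'²−z²)/(2L)=0.0305
  √(A²+B²)=0.4489;  θ3 = -1.8517+1.5029 ≈ -0.3489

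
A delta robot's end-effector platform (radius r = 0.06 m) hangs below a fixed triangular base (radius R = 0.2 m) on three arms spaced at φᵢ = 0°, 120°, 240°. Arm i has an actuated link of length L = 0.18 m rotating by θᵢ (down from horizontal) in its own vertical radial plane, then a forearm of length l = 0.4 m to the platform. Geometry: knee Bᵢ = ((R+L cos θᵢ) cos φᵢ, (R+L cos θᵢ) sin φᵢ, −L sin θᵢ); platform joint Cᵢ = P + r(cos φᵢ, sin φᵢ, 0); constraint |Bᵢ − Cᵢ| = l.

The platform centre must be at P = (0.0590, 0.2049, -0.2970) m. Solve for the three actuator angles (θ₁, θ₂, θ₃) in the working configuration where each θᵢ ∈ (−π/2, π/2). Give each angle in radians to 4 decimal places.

θ₁ = 0.3489, θ₂ = -0.1746, θ₃ = 1.3964

rotate P by −φ1: (0.0590, 0.2049, -0.2970)
  A=0.0810, B=-0.2970, C=(l²−L²−A²−y'²−z²)/(2L)=-0.0254
  √(A²+B²)=0.3078;  θ1 = -1.3045+1.6535 ≈ 0.3489
rotate P by −φ2: (0.1479, -0.1535, -0.2970)
  A cos θ + B sin θ = C:  -0.0079·cos θ + -0.2970·sin θ = 0.0438
  γ=atan2(-0.2970,-0.0079)=-1.5976;  ψ=arccos(0.1473)=1.4230;  θ2=γ+ψ≈-0.1746
φ3=240.0° → target in arm frame (-0.2069, -0.0514)
  e−x'=0.3469;  (l²−L²−(e−x')²−y'²−z²)/2L = -0.2323
  θ3 = atan2(B,A) + arccos(C/0.4567) = 1.3964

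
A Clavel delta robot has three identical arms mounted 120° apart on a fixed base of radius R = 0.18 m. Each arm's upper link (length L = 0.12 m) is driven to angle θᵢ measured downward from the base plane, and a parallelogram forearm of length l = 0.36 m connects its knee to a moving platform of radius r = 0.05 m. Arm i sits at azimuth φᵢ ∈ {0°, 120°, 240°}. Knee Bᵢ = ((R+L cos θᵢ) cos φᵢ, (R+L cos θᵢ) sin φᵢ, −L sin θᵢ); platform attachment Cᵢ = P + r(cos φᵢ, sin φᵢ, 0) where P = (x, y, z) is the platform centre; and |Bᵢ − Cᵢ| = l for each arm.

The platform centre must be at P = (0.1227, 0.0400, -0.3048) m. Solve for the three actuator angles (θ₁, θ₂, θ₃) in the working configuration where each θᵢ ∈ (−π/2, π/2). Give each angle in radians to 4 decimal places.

rotate P by −φ1: (0.1227, 0.0400, -0.3048)
  A cos θ + B sin θ = C:  0.0073·cos θ + -0.3048·sin θ = 0.0860
  √(A²+B²)=0.3049;  θ1 = -1.5469+1.2848 ≈ -0.2621
φ2=120.0° → target in arm frame (-0.0267, -0.1263)
  A cos θ + B sin θ = C:  0.1567·cos θ + -0.3048·sin θ = -0.0758
  √(A²+B²)=0.3427;  θ2 = -1.0959+1.7939 ≈ 0.6980
rotate P by −φ3: (-0.0960, 0.0863, -0.3048)
  A cos θ + B sin θ = C:  0.2260·cos θ + -0.3048·sin θ = -0.1509
  √(A²+B²)=0.3794;  θ3 = -0.9328+1.9798 ≈ 1.0470

θ₁ = -0.2621, θ₂ = 0.6980, θ₃ = 1.0470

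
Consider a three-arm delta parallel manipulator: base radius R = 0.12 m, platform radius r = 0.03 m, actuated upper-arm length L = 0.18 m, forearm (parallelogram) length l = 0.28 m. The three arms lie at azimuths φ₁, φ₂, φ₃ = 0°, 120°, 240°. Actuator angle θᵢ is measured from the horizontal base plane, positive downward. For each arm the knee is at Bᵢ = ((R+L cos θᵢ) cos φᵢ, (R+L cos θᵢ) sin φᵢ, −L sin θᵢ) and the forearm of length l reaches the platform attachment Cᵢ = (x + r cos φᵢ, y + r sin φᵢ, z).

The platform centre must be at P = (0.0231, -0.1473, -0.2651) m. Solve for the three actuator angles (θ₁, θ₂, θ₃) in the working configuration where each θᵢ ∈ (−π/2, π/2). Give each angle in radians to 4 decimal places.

θ₁ = 0.7854, θ₂ = 1.3961, θ₃ = 0.2616

arm 1 (φ=0.0°): x'=0.0231, y'=-0.1473
  A=0.0669, B=-0.2651, C=(l²−L²−A²−y'²−z²)/(2L)=-0.1401
  θ1 = atan2(B,A) + arccos(C/0.2734) = 0.7854
φ2=120.0° → target in arm frame (-0.1391, 0.0536)
  A cos θ + B sin θ = C:  0.2291·cos θ + -0.2651·sin θ = -0.2212
  θ2 = atan2(B,A) + arccos(C/0.3504) = 1.3961
arm 3 (φ=240.0°): x'=0.1160, y'=0.0937
  A cos θ + B sin θ = C:  -0.0260·cos θ + -0.2651·sin θ = -0.0937
  θ3 = atan2(B,A) + arccos(C/0.2664) = 0.2616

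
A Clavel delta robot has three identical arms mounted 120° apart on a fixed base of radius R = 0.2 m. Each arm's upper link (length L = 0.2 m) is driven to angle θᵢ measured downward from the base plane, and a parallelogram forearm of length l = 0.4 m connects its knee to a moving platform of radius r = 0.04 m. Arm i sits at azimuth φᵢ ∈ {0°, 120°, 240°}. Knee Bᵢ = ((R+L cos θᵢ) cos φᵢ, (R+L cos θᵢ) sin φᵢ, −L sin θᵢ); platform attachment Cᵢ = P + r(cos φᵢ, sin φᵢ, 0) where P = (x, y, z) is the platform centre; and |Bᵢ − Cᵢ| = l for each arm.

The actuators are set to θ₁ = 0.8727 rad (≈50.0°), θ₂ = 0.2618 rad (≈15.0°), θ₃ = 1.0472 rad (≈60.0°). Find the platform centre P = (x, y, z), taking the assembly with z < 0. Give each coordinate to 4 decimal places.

(-0.0305, 0.1096, -0.3682)

arm 1 at φ=0.0°: ρ1 = 0.2886;  centre 1 = (0.2886, 0.0000, -0.1532)
centre 2 = (0.3532·cos120.0°, 0.3532·sin120.0°, -0.0518) = (-0.1766, 0.3059, -0.0518)
centre 3 = (0.2600·cos240.0°, 0.2600·sin240.0°, -0.1732) = (-0.1300, -0.2252, -0.1732)
eliminate P² terms by subtracting sphere 1 from 2 and 3
[-0.9303 0.6117 0.2029]·P = 0.0207;  [-0.8371 -0.4503 -0.0400]·P = -0.0091
Cramer: x(z) = -0.0040+0.0719z;  y(z) = 0.0277-0.2224z
sphere 1 gives Az²+Bz+C=0 with A=1.0546, B=0.2520, C=-0.0502;  B²−4AC=0.2752;  roots -0.3682, 0.1292;  negative root z = -0.3682
x = -0.0305, y = 0.1096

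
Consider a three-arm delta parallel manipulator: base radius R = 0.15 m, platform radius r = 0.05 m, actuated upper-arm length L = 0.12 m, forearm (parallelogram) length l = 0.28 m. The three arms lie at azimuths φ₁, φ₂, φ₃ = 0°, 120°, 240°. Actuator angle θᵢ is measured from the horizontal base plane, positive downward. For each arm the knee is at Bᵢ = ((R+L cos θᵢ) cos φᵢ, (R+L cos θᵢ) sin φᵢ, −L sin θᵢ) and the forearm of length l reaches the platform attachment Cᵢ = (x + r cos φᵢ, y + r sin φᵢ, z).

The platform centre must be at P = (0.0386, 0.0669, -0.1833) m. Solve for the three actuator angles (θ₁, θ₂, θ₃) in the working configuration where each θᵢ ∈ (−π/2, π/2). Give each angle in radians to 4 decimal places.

θ₁ = -0.1746, θ₂ = -0.1750, θ₃ = 0.7851

arm 1 (φ=0.0°): x'=0.0386, y'=0.0669
  e−x'=0.0614;  (l²−L²−(e−x')²−y'²−z²)/2L = 0.0923
  θ1 = atan2(B,A) + arccos(C/0.1933) = -0.1746
φ2=120.0° → target in arm frame (0.0386, -0.0669)
  A=0.0614, B=-0.1833, C=(l²−L²−A²−y'²−z²)/(2L)=0.0923
  γ=atan2(-0.1833,0.0614)=-1.2478;  ψ=arccos(0.4777)=1.0727;  θ2=γ+ψ≈-0.1750
rotate P by −φ3: (-0.0772, 0.0000, -0.1833)
  A cos θ + B sin θ = C:  0.1772·cos θ + -0.1833·sin θ = -0.0042
  γ=atan2(-0.1833,0.1772)=-0.8022;  ψ=arccos(-0.0165)=1.5873;  θ3=γ+ψ≈0.7851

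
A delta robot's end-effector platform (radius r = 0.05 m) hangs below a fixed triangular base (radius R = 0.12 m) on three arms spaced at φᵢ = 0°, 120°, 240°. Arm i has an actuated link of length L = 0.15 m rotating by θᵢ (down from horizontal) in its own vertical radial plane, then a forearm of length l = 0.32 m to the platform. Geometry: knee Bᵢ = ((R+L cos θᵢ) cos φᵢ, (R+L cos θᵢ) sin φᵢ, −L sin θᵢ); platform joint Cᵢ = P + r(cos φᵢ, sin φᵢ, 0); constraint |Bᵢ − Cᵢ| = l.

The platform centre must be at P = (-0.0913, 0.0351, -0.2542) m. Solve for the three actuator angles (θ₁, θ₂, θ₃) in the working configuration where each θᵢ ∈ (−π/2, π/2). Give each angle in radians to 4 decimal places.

rotate P by −φ1: (-0.0913, 0.0351, -0.2542)
  e−x'=0.1613;  (l²−L²−(e−x')²−y'²−z²)/2L = -0.0399
  √(A²+B²)=0.3011;  θ1 = -1.0054+1.7037 ≈ 0.6983
φ2=120.0° → target in arm frame (0.0760, 0.0615)
  A=-0.0060, B=-0.2542, C=(l²−L²−A²−y'²−z²)/(2L)=0.0382
  θ2 = atan2(B,A) + arccos(C/0.2543) = -0.1746
rotate P by −φ3: (0.0153, -0.0966, -0.2542)
  e−x'=0.0547;  (l²−L²−(e−x')²−y'²−z²)/2L = 0.0098
  √(A²+B²)=0.2600;  θ3 = -1.3587+1.5330 ≈ 0.1743

θ₁ = 0.6983, θ₂ = -0.1746, θ₃ = 0.1743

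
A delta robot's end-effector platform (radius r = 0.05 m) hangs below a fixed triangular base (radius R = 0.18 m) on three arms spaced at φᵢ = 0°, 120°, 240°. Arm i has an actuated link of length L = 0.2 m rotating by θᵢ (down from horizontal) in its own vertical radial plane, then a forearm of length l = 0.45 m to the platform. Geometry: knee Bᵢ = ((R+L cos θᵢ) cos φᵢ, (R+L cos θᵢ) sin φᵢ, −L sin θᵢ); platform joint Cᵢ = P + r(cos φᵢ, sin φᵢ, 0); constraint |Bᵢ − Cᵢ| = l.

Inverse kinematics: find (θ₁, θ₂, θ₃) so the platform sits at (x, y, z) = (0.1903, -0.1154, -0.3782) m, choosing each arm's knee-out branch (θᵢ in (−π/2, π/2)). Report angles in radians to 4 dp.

arm 1 (φ=0.0°): x'=0.1903, y'=-0.1154
  A cos θ + B sin θ = C:  -0.0603·cos θ + -0.3782·sin θ = 0.0063
  √(A²+B²)=0.3830;  θ1 = -1.7289+1.5544 ≈ -0.1745
rotate P by −φ2: (-0.1951, -0.1071, -0.3782)
  A cos θ + B sin θ = C:  0.3251·cos θ + -0.3782·sin θ = -0.2442
  θ2 = atan2(B,A) + arccos(C/0.4987) = 1.2218
φ3=240.0° → target in arm frame (0.0048, 0.2225)
  A=0.1252, B=-0.3782, C=(l²−L²−A²−y'²−z²)/(2L)=-0.1143
  γ=atan2(-0.3782,0.1252)=-1.2511;  ψ=arccos(-0.2869)=1.8618;  θ3=γ+ψ≈0.6107

θ₁ = -0.1745, θ₂ = 1.2218, θ₃ = 0.6107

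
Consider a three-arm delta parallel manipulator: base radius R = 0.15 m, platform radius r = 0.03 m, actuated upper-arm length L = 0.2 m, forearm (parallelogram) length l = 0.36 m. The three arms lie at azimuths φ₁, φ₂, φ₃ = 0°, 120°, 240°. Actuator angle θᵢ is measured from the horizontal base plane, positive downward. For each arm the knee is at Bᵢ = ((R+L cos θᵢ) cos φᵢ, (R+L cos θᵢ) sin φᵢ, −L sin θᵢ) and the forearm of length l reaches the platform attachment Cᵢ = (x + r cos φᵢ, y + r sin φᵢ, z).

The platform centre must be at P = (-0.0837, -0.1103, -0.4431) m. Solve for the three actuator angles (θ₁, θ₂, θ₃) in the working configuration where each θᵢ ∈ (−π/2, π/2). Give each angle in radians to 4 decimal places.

rotate P by −φ1: (-0.0837, -0.1103, -0.4431)
  A=0.2037, B=-0.4431, C=(l²−L²−A²−y'²−z²)/(2L)=-0.4010
  √(A²+B²)=0.4877;  θ1 = -1.1399+2.5361 ≈ 1.3963
arm 2 (φ=120.0°): x'=-0.0537, y'=0.1276
  e−x'=0.1737;  (l²−L²−(e−x')²−y'²−z²)/2L = -0.3830
  θ2 = atan2(B,A) + arccos(C/0.4759) = 1.3087
arm 3 (φ=240.0°): x'=0.1374, y'=-0.0173
  A cos θ + B sin θ = C:  -0.0174·cos θ + -0.4431·sin θ = -0.2683
  γ=atan2(-0.4431,-0.0174)=-1.6100;  ψ=arccos(-0.6052)=2.2208;  θ3=γ+ψ≈0.6108

θ₁ = 1.3963, θ₂ = 1.3087, θ₃ = 0.6108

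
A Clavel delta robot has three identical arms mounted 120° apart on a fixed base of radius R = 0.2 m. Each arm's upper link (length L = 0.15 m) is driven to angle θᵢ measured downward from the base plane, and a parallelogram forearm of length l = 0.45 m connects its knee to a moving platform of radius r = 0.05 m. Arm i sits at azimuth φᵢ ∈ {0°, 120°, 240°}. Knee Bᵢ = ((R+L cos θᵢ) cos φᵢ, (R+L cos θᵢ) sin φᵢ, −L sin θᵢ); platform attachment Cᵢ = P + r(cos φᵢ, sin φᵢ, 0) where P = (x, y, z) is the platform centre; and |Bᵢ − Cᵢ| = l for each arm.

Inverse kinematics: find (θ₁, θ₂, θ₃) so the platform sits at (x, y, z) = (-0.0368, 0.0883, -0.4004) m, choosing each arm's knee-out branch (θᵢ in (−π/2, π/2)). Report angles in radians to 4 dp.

rotate P by −φ1: (-0.0368, 0.0883, -0.4004)
  e−x'=0.1868;  (l²−L²−(e−x')²−y'²−z²)/2L = -0.0767
  γ=atan2(-0.4004,0.1868)=-1.1343;  ψ=arccos(-0.1736)=1.7453;  θ1=γ+ψ≈0.6110
arm 2 (φ=120.0°): x'=0.0949, y'=-0.0123
  e−x'=0.0551;  (l²−L²−(e−x')²−y'²−z²)/2L = 0.0550
  √(A²+B²)=0.4042;  θ2 = -1.4340+1.4344 ≈ 0.0004
rotate P by −φ3: (-0.0581, -0.0760, -0.4004)
  e−x'=0.2081;  (l²−L²−(e−x')²−y'²−z²)/2L = -0.0980
  θ3 = atan2(B,A) + arccos(C/0.4512) = 0.6981

θ₁ = 0.6110, θ₂ = 0.0004, θ₃ = 0.6981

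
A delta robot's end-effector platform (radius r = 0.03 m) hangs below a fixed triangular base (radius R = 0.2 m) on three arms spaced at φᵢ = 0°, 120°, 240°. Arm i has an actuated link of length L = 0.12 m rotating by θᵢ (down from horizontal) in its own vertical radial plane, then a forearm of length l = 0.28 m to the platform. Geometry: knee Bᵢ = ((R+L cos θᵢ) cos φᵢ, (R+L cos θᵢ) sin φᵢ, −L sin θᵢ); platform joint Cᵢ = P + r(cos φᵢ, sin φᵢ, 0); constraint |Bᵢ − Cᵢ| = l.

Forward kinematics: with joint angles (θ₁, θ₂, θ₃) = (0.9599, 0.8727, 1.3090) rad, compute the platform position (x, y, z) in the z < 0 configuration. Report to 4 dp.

arm 1 at φ=0.0°: (R−r)+L cos θ1 = 0.2388;  O1 = (0.2388, 0.0000, -0.0983)
arm 2 at φ=120.0°: (R−r)+L cos θ2 = 0.2471;  O2 = (-0.1236, 0.2140, -0.0919)
φ3=240.0°: virtual centre (-0.1005, -0.1741, -0.1159), radius l
subtract pairs → two planes through P
linear system: -0.7248x+0.4280y = 0.0028−0.0127z; -0.6787x+-0.3482y = -0.0128−-0.0352z
Cramer: x(z) = 0.0083-0.0196z;  y(z) = 0.0207-0.0630z
into |P−O₁|² = l²: 1.0043z² + 0.2030z + -0.0152 = 0;  Δ = 0.1022;  z = -0.2602 or 0.0581 → z<0 root = -0.2602
x = 0.0134, y = 0.0371

(0.0134, 0.0371, -0.2602)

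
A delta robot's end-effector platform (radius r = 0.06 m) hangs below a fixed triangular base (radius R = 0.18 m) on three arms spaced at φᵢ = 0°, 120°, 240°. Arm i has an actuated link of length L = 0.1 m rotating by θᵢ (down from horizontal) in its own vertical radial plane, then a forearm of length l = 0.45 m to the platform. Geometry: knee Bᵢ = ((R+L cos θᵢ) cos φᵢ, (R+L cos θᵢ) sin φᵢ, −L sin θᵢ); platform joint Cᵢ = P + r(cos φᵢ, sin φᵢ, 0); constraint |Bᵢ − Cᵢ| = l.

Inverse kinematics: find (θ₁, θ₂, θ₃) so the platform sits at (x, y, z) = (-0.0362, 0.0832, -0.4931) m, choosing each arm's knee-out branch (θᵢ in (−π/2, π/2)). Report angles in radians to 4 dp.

φ1=0.0° → target in arm frame (-0.0362, 0.0832)
  A=0.1562, B=-0.4931, C=(l²−L²−A²−y'²−z²)/(2L)=-0.4098
  √(A²+B²)=0.5172;  θ1 = -1.2640+2.4854 ≈ 1.2214
rotate P by −φ2: (0.0902, -0.0102, -0.4931)
  A=0.0298, B=-0.4931, C=(l²−L²−A²−y'²−z²)/(2L)=-0.2582
  θ2 = atan2(B,A) + arccos(C/0.4940) = 0.6105
rotate P by −φ3: (-0.0540, -0.0730, -0.4931)
  e−x'=0.1740;  (l²−L²−(e−x')²−y'²−z²)/2L = -0.4311
  √(A²+B²)=0.5229;  θ3 = -1.2317+2.5402 ≈ 1.3086

θ₁ = 1.2214, θ₂ = 0.6105, θ₃ = 1.3086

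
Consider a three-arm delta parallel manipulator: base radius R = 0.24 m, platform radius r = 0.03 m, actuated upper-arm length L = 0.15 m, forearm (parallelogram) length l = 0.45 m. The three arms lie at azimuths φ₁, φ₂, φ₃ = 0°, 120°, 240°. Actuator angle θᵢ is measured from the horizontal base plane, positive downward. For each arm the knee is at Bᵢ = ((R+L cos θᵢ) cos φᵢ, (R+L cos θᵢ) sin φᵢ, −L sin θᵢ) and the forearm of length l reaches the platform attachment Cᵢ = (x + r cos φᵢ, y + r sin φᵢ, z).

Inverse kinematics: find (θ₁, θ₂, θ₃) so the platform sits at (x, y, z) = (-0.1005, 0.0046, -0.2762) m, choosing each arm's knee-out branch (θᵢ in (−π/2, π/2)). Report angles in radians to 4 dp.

θ₁ = 0.7853, θ₂ = -0.3494, θ₃ = -0.2623

rotate P by −φ1: (-0.1005, 0.0046, -0.2762)
  A=0.3105, B=-0.2762, C=(l²−L²−A²−y'²−z²)/(2L)=0.0243
  √(A²+B²)=0.4156;  θ1 = -0.7270+1.5124 ≈ 0.7853
arm 2 (φ=120.0°): x'=0.0542, y'=0.0847
  A=0.1558, B=-0.2762, C=(l²−L²−A²−y'²−z²)/(2L)=0.2409
  √(A²+B²)=0.3171;  θ2 = -1.0573+0.7079 ≈ -0.3494
arm 3 (φ=240.0°): x'=0.0463, y'=-0.0893
  A cos θ + B sin θ = C:  0.1637·cos θ + -0.2762·sin θ = 0.2297
  θ3 = atan2(B,A) + arccos(C/0.3211) = -0.2623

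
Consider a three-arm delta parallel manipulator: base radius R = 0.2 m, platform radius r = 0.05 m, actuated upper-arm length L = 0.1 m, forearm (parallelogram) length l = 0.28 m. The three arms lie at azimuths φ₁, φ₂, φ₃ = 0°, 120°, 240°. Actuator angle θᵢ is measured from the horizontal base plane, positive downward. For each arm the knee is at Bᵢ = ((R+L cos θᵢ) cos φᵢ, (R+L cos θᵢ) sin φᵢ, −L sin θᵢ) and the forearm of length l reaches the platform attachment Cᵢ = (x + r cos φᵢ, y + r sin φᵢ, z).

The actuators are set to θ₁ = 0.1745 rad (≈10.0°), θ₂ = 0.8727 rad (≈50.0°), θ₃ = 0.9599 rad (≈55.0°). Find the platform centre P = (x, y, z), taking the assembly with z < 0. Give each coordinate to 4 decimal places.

arm 1 at φ=0.0°: e+L cos θ1 = 0.2485;  centre 1 = (0.2485, 0.0000, -0.0174)
centre 2 = (0.2143·cos120.0°, 0.2143·sin120.0°, -0.0766) = (-0.1071, 0.1856, -0.0766)
φ3=240.0°: virtual centre (-0.1037, -0.1796, -0.0819), radius l
eliminate P² terms by subtracting sphere 1 from 2 and 3
linear system: -0.7112x+0.3711y = -0.0103−-0.1185z; -0.7043x+-0.3592y = -0.0123−-0.1291z
Cramer: x(z) = 0.0160-0.1750z;  y(z) = 0.0030-0.0162z
into |P−centre ₁|² = l²: 1.0309z² + 0.1160z + -0.0240 = 0;  Δ = 0.1126;  z = -0.2190 or 0.1065 → z<0 root = -0.2190
x = 0.0543, y = 0.0065

(0.0543, 0.0065, -0.2190)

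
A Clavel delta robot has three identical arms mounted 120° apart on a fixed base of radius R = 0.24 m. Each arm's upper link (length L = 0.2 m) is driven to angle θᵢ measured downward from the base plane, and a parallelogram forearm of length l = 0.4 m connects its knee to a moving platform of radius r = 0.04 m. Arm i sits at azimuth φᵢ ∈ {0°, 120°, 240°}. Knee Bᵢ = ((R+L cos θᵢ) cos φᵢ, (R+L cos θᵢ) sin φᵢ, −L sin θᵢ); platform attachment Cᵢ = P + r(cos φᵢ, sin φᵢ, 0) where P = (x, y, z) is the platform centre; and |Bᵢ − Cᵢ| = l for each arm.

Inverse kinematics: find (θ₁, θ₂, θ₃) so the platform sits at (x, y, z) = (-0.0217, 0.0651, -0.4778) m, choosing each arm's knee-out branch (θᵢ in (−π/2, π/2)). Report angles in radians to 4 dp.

φ1=0.0° → target in arm frame (-0.0217, 0.0651)
  e−x'=0.2217;  (l²−L²−(e−x')²−y'²−z²)/2L = -0.4042
  θ1 = atan2(B,A) + arccos(C/0.5267) = 1.3092
arm 2 (φ=120.0°): x'=0.0672, y'=-0.0138
  e−x'=0.1328;  (l²−L²−(e−x')²−y'²−z²)/2L = -0.3153
  √(A²+B²)=0.4959;  θ2 = -1.2998+2.2598 ≈ 0.9600
arm 3 (φ=240.0°): x'=-0.0455, y'=-0.0513
  A cos θ + B sin θ = C:  0.2455·cos θ + -0.4778·sin θ = -0.4280
  θ3 = atan2(B,A) + arccos(C/0.5372) = 1.3967

θ₁ = 1.3092, θ₂ = 0.9600, θ₃ = 1.3967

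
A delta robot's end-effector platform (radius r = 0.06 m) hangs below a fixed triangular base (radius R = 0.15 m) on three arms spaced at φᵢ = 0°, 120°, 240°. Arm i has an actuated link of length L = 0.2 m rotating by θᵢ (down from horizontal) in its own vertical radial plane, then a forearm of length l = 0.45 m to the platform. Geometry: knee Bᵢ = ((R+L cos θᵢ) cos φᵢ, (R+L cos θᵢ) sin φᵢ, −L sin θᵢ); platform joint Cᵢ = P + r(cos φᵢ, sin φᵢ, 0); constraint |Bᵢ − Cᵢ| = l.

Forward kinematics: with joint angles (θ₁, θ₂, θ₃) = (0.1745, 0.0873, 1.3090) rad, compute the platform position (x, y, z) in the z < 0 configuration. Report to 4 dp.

arm 1 at φ=0.0°: e+L cos θ1 = 0.2870;  centre 1 = (0.2870, 0.0000, -0.0347)
centre 2 = (0.2892·cos120.0°, 0.2892·sin120.0°, -0.0174) = (-0.1446, 0.2505, -0.0174)
arm 3 at φ=240.0°: e+L cos θ3 = 0.1418;  centre 3 = (-0.0709, -0.1228, -0.1932)
eliminate P² terms by subtracting sphere 1 from 2 and 3
plane₁₂: -0.8632x+0.5010y+0.0346z = 0.0004
Cramer: x(z) = 0.0228-0.2634z;  y(z) = 0.0401-0.5229z
into |P−centre ₁|² = l²: 1.3428z² + 0.1667z + -0.1299 = 0;  Δ = 0.7255;  z = -0.3792 or 0.2551 → z<0 root = -0.3792
x = 0.1227, y = 0.2384

(0.1227, 0.2384, -0.3792)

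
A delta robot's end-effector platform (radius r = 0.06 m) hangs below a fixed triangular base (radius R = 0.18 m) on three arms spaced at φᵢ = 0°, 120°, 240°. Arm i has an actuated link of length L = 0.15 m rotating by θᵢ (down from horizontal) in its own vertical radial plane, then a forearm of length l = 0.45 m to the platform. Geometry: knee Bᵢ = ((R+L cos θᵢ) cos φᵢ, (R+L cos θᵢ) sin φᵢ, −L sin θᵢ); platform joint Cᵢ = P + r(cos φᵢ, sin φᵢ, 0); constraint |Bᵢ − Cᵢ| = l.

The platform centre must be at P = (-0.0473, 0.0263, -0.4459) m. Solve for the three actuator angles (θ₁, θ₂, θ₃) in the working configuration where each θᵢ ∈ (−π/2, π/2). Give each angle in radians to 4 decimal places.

rotate P by −φ1: (-0.0473, 0.0263, -0.4459)
  A cos θ + B sin θ = C:  0.1673·cos θ + -0.4459·sin θ = -0.1584
  γ=atan2(-0.4459,0.1673)=-1.2119;  ψ=arccos(-0.3325)=1.9098;  θ1=γ+ψ≈0.6979
arm 2 (φ=120.0°): x'=0.0464, y'=0.0278
  A=0.0736, B=-0.4459, C=(l²−L²−A²−y'²−z²)/(2L)=-0.0834
  √(A²+B²)=0.4519;  θ2 = -1.4073+1.7564 ≈ 0.3491
arm 3 (φ=240.0°): x'=0.0009, y'=-0.0541
  A cos θ + B sin θ = C:  0.1191·cos θ + -0.4459·sin θ = -0.1198
  θ3 = atan2(B,A) + arccos(C/0.4615) = 0.5237

θ₁ = 0.6979, θ₂ = 0.3491, θ₃ = 0.5237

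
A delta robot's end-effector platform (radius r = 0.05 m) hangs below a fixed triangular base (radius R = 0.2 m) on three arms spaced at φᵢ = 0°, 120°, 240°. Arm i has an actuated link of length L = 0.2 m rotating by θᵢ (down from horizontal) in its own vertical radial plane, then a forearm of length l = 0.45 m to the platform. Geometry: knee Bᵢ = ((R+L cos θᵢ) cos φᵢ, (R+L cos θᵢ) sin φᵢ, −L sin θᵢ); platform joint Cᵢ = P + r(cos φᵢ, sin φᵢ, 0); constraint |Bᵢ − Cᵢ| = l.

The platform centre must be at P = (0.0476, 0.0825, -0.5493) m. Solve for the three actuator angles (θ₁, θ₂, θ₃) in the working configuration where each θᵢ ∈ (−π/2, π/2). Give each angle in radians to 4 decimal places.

θ₁ = 0.9601, θ₂ = 0.9600, θ₃ = 1.3965

arm 1 (φ=0.0°): x'=0.0476, y'=0.0825
  e−x'=0.1024;  (l²−L²−(e−x')²−y'²−z²)/2L = -0.3913
  γ=atan2(-0.5493,0.1024)=-1.3865;  ψ=arccos(-0.7003)=2.3466;  θ1=γ+ψ≈0.9601
arm 2 (φ=120.0°): x'=0.0476, y'=-0.0825
  A cos θ + B sin θ = C:  0.1024·cos θ + -0.5493·sin θ = -0.3913
  θ2 = atan2(B,A) + arccos(C/0.5588) = 0.9600
rotate P by −φ3: (-0.0952, 0.0000, -0.5493)
  e−x'=0.2452;  (l²−L²−(e−x')²−y'²−z²)/2L = -0.4984
  γ=atan2(-0.5493,0.2452)=-1.1509;  ψ=arccos(-0.8286)=2.5474;  θ3=γ+ψ≈1.3965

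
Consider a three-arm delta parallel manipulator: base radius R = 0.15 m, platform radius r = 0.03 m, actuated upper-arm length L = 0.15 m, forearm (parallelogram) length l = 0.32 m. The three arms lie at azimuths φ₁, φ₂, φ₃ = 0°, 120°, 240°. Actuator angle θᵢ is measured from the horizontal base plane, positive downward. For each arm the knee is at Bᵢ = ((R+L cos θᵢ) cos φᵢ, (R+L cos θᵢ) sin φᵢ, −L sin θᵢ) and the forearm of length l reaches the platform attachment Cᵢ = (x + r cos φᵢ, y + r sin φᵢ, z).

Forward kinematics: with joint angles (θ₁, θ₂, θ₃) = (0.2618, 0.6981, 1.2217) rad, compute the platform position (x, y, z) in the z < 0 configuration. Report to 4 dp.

φ1=0.0°: virtual centre (0.2649, 0.0000, -0.0388), radius l
arm 2 at φ=120.0°: (R−r)+L cos θ2 = 0.2349;  centre 2 = (-0.1175, 0.2034, -0.0964)
centre 3 = (0.1713·cos240.0°, 0.1713·sin240.0°, -0.1410) = (-0.0857, -0.1484, -0.1410)
subtract pairs → two planes through P
linear system: -0.7647x+0.4069y = -0.0072−-0.1152z; -0.7011x+-0.2967y = -0.0225−-0.2043z
Cramer: x(z) = 0.0220-0.2290z;  y(z) = 0.0237-0.1473z
sphere 1 gives Az²+Bz+C=0 with A=1.0741, B=0.1819, C=-0.0413;  B²−4AC=0.2107;  roots -0.2984, 0.1290;  negative root z = -0.2984
x = 0.0903, y = 0.0676

(0.0903, 0.0676, -0.2984)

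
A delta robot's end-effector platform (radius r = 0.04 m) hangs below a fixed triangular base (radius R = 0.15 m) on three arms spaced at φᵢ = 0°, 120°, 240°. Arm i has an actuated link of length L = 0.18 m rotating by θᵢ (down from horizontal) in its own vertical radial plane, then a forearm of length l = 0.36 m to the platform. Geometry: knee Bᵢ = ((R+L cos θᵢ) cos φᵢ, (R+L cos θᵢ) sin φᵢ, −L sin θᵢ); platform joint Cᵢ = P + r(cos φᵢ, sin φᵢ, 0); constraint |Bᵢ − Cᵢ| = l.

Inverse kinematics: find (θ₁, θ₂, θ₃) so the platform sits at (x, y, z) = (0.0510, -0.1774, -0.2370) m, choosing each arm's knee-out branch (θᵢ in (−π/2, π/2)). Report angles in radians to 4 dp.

θ₁ = 0.1748, θ₂ = 1.2215, θ₃ = -0.3491

rotate P by −φ1: (0.0510, -0.1774, -0.2370)
  e−x'=0.0590;  (l²−L²−(e−x')²−y'²−z²)/2L = 0.0169
  √(A²+B²)=0.2442;  θ1 = -1.3268+1.5016 ≈ 0.1748
arm 2 (φ=120.0°): x'=-0.1791, y'=0.0445
  A cos θ + B sin θ = C:  0.2891·cos θ + -0.2370·sin θ = -0.1237
  √(A²+B²)=0.3739;  θ2 = -0.6866+1.9082 ≈ 1.2215
arm 3 (φ=240.0°): x'=0.1281, y'=0.1329
  A=-0.0181, B=-0.2370, C=(l²−L²−A²−y'²−z²)/(2L)=0.0640
  γ=atan2(-0.2370,-0.0181)=-1.6472;  ψ=arccos(0.2694)=1.2981;  θ3=γ+ψ≈-0.3491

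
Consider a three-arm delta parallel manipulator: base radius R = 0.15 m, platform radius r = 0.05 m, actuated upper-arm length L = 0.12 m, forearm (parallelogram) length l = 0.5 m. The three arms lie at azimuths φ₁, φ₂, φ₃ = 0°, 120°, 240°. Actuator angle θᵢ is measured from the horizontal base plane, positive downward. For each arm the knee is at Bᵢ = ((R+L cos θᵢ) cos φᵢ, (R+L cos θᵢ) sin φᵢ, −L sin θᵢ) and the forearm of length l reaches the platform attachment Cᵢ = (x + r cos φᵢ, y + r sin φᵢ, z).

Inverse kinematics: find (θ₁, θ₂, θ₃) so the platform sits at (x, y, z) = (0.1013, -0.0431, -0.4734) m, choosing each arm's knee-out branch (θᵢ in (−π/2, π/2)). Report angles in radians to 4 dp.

θ₁ = -0.0876, θ₂ = 0.6109, θ₃ = 0.3490

rotate P by −φ1: (0.1013, -0.0431, -0.4734)
  e−x'=-0.0013;  (l²−L²−(e−x')²−y'²−z²)/2L = 0.0401
  γ=atan2(-0.4734,-0.0013)=-1.5735;  ψ=arccos(0.0848)=1.4859;  θ1=γ+ψ≈-0.0876
rotate P by −φ2: (-0.0880, -0.0662, -0.4734)
  A cos θ + B sin θ = C:  0.1880·cos θ + -0.4734·sin θ = -0.1176
  θ2 = atan2(B,A) + arccos(C/0.5094) = 0.6109
rotate P by −φ3: (-0.0133, 0.1093, -0.4734)
  A=0.1133, B=-0.4734, C=(l²−L²−A²−y'²−z²)/(2L)=-0.0554
  √(A²+B²)=0.4868;  θ3 = -1.3358+1.6848 ≈ 0.3490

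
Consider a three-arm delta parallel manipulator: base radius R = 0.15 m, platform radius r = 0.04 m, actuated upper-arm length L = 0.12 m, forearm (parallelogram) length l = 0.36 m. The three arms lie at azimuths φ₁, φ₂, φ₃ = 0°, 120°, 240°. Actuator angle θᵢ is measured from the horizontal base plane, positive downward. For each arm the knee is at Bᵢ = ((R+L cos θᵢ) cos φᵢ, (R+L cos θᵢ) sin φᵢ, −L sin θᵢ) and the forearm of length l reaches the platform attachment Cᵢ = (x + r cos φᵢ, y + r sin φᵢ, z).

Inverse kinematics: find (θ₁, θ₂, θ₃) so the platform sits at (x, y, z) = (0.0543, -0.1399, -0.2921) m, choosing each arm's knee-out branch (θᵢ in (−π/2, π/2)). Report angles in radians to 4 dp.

arm 1 (φ=0.0°): x'=0.0543, y'=-0.1399
  A cos θ + B sin θ = C:  0.0557·cos θ + -0.2921·sin θ = 0.0300
  √(A²+B²)=0.2974;  θ1 = -1.3824+1.4697 ≈ 0.0873
φ2=120.0° → target in arm frame (-0.1483, 0.0229)
  e−x'=0.2583;  (l²−L²−(e−x')²−y'²−z²)/2L = -0.1557
  θ2 = atan2(B,A) + arccos(C/0.3899) = 1.1349
rotate P by −φ3: (0.0940, 0.1170, -0.2921)
  A cos θ + B sin θ = C:  0.0160·cos θ + -0.2921·sin θ = 0.0664
  γ=atan2(-0.2921,0.0160)=-1.5161;  ψ=arccos(0.2270)=1.3418;  θ3=γ+ψ≈-0.1743

θ₁ = 0.0873, θ₂ = 1.1349, θ₃ = -0.1743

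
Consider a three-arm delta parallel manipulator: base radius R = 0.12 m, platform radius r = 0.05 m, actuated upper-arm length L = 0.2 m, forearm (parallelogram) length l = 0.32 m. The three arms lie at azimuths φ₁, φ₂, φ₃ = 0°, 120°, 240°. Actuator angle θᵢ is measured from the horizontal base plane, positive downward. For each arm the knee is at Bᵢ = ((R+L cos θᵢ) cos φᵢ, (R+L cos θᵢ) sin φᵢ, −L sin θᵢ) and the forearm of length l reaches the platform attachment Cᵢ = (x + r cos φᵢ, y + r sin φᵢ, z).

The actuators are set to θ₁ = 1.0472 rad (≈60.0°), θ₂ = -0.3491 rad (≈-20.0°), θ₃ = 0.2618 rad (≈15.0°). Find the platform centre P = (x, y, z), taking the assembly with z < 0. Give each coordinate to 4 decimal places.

(-0.1440, 0.0540, -0.2027)

φ1=0.0°: virtual centre (0.1700, 0.0000, -0.1732), radius l
arm 2 at φ=120.0°: (R−r)+L cos θ2 = 0.2579;  O2 = (-0.1290, 0.2234, 0.0684)
arm 3 at φ=240.0°: (R−r)+L cos θ3 = 0.2632;  O3 = (-0.1316, -0.2279, -0.0518)
subtract pairs → two planes through P
plane₁₂: -0.5979x+0.4468y+0.4832z = 0.0123
Cramer: x(z) = -0.0211+0.6066z;  y(z) = -0.0007-0.2698z
into |P−O₁|² = l²: 1.4407z² + 0.1149z + -0.0359 = 0;  Δ = 0.2200;  z = -0.2027 or 0.1229 → z<0 root = -0.2027
x = -0.1440, y = 0.0540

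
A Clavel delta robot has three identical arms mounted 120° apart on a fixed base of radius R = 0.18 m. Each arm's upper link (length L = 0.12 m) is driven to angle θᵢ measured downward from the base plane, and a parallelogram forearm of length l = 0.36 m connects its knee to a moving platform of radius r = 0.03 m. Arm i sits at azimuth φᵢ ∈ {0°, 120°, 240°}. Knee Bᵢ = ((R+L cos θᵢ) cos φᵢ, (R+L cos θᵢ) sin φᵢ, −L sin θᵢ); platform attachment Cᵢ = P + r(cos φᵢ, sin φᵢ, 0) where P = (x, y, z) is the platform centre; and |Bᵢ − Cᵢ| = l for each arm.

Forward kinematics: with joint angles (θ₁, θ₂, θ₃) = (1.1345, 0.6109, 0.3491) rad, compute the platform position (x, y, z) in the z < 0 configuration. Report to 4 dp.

(-0.0792, -0.0246, -0.3337)

centre 1 = (0.2007·cos0.0°, 0.2007·sin0.0°, -0.1088) = (0.2007, 0.0000, -0.1088)
φ2=120.0°: virtual centre (-0.1241, 0.2150, -0.0688), radius l
centre 3 = (0.2628·cos240.0°, 0.2628·sin240.0°, -0.0410) = (-0.1314, -0.2276, -0.0410)
|centre ₂|²−|centre ₁|² = 0.0143;  |centre ₃|²−|centre ₁|² = 0.0186
linear system: -0.6497x+0.4301y = 0.0143−0.0799z; -0.6642x+-0.4551y = 0.0186−0.1354z
Cramer: x(z) = -0.0249+0.1627z;  y(z) = -0.0045+0.0601z
sphere 1 gives Az²+Bz+C=0 with A=1.0301, B=0.1435, C=-0.0668;  B²−4AC=0.2960;  roots -0.3337, 0.1944;  negative root z = -0.3337
x = -0.0792, y = -0.0246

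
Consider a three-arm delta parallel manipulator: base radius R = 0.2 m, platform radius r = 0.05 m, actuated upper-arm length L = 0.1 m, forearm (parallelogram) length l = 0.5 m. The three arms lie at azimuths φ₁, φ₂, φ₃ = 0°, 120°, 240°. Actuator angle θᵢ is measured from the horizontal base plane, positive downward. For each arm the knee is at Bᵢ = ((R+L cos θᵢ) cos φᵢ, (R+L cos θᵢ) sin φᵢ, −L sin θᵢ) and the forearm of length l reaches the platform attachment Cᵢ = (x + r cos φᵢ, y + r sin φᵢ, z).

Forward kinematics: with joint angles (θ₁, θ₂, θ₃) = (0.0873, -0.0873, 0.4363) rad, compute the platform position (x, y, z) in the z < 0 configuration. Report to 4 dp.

(0.0120, 0.0567, -0.4450)

φ1=0.0°: virtual centre (0.2496, 0.0000, -0.0087), radius l
S2 = (0.2496·cos120.0°, 0.2496·sin120.0°, 0.0087) = (-0.1248, 0.2162, 0.0087)
arm 3 at φ=240.0°: (R−r)+L cos θ3 = 0.2406;  S3 = (-0.1203, -0.2084, -0.0423)
eliminate P² terms by subtracting sphere 1 from 2 and 3
[-0.7489 0.4324 0.0349]·P = 0.0000;  [-0.7399 -0.4168 -0.0671]·P = -0.0027
Cramer: x(z) = 0.0018-0.0229z;  y(z) = 0.0032-0.1203z
sphere 1 gives Az²+Bz+C=0 with A=1.0150, B=0.0280, C=-0.1885;  B²−4AC=0.7662;  roots -0.4450, 0.4174;  negative root z = -0.4450
x = 0.0120, y = 0.0567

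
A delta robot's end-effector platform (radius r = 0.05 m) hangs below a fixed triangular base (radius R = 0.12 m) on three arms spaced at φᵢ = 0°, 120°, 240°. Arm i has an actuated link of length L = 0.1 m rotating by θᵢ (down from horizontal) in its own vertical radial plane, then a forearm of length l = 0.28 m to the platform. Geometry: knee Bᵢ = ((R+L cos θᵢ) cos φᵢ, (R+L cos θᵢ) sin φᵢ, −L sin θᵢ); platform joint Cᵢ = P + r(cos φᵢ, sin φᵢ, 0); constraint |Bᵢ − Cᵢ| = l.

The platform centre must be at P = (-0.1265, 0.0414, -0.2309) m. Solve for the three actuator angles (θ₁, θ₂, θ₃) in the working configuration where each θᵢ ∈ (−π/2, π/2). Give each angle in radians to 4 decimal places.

θ₁ = 1.1344, θ₂ = -0.2621, θ₃ = 0.2612

rotate P by −φ1: (-0.1265, 0.0414, -0.2309)
  A cos θ + B sin θ = C:  0.1965·cos θ + -0.2309·sin θ = -0.1262
  θ1 = atan2(B,A) + arccos(C/0.3032) = 1.1344
φ2=120.0° → target in arm frame (0.0991, 0.0889)
  e−x'=-0.0291;  (l²−L²−(e−x')²−y'²−z²)/2L = 0.0317
  γ=atan2(-0.2309,-0.0291)=-1.6962;  ψ=arccos(0.1363)=1.4341;  θ2=γ+ψ≈-0.2621
rotate P by −φ3: (0.0274, -0.1303, -0.2309)
  A cos θ + B sin θ = C:  0.0426·cos θ + -0.2309·sin θ = -0.0185
  θ3 = atan2(B,A) + arccos(C/0.2348) = 0.2612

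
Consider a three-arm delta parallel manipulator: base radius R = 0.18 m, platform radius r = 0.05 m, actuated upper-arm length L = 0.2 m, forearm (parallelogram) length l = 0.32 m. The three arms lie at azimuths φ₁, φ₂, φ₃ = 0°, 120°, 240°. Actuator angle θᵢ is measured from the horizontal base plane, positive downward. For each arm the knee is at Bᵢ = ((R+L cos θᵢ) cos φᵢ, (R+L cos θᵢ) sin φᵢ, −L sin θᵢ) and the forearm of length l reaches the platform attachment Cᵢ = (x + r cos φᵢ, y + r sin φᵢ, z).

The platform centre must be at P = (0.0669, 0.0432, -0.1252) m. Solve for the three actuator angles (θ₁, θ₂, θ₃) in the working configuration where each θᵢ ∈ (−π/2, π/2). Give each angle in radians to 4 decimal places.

φ1=0.0° → target in arm frame (0.0669, 0.0432)
  A=0.0631, B=-0.1252, C=(l²−L²−A²−y'²−z²)/(2L)=0.1022
  √(A²+B²)=0.1402;  θ1 = -1.1040+0.7541 ≈ -0.3499
φ2=120.0° → target in arm frame (0.0040, -0.0795)
  A=0.1260, B=-0.1252, C=(l²−L²−A²−y'²−z²)/(2L)=0.0613
  γ=atan2(-0.1252,0.1260)=-0.7821;  ψ=arccos(0.3450)=1.2186;  θ2=γ+ψ≈0.4365
φ3=240.0° → target in arm frame (-0.0709, 0.0363)
  e−x'=0.2009;  (l²−L²−(e−x')²−y'²−z²)/2L = 0.0126
  γ=atan2(-0.1252,0.2009)=-0.5574;  ψ=arccos(0.0534)=1.5173;  θ3=γ+ψ≈0.9600

θ₁ = -0.3499, θ₂ = 0.4365, θ₃ = 0.9600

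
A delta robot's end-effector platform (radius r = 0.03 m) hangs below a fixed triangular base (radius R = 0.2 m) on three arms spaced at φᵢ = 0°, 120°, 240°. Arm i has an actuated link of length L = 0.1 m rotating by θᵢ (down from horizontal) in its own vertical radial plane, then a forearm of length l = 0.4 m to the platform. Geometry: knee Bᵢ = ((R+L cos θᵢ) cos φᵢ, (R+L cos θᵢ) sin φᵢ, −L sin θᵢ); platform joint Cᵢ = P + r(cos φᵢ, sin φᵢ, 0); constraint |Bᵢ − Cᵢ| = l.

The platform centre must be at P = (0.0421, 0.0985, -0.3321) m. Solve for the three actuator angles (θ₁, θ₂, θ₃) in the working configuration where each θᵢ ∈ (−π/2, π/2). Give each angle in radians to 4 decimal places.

θ₁ = 0.1747, θ₂ = -0.0005, θ₃ = 1.1343

rotate P by −φ1: (0.0421, 0.0985, -0.3321)
  e−x'=0.1279;  (l²−L²−(e−x')²−y'²−z²)/2L = 0.0682
  √(A²+B²)=0.3559;  θ1 = -1.2032+1.3778 ≈ 0.1747
arm 2 (φ=120.0°): x'=0.0643, y'=-0.0857
  A cos θ + B sin θ = C:  0.1057·cos θ + -0.3321·sin θ = 0.1059
  θ2 = atan2(B,A) + arccos(C/0.3485) = -0.0005
rotate P by −φ3: (-0.1064, -0.0128, -0.3321)
  A cos θ + B sin θ = C:  0.2764·cos θ + -0.3321·sin θ = -0.1841
  γ=atan2(-0.3321,0.2764)=-0.8768;  ψ=arccos(-0.4262)=2.0111;  θ3=γ+ψ≈1.1343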